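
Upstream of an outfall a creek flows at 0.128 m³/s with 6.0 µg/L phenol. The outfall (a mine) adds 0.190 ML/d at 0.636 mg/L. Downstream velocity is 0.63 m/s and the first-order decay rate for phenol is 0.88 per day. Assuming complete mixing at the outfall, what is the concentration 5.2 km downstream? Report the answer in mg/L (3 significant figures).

0.0153 mg/L

0.190 ML/d = 0.002199 m³/s.
6.0 µg/L = 0.006 mg/L.
After complete mixing, C₀ = (0.002199·0.636 + 0.128·0.006) / 0.1302 = 0.01664 mg/L.
Travel time t = 5200 m / 0.63 m/s = 8254 s = 0.09553 d.
C = 0.01664·exp(−0.88·0.09553) = 0.01664·0.9194 = 0.0153 mg/L.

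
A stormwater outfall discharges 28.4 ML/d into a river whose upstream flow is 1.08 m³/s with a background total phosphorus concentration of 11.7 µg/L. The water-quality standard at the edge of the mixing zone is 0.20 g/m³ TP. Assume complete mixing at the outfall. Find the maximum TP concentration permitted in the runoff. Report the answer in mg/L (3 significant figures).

0.819 mg/L

28.4 ML/d = 0.3287 m³/s.
11.7 µg/L = 0.0117 mg/L.
Mass balance: 0.2·1.409 = 0.3287·Cₑ + 1.08·0.0117.
Cₑ = (0.2817 − 0.01264) / 0.3287 = 0.8187 mg/L.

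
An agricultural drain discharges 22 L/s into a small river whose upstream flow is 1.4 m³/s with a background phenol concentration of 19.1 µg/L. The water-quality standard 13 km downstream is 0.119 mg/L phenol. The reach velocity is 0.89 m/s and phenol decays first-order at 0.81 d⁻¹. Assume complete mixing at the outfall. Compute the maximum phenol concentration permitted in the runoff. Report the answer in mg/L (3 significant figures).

7.61 mg/L

22 L/s = 0.022 m³/s.
19.1 µg/L = 0.0191 mg/L.
Travel time to the compliance point: t = 1.3e+04/0.89 = 1.461e+04 s = 0.1691 d; decay factor exp(−0.81·0.1691) = 0.872.
So the concentration just after mixing may be at most 0.119/0.872 = 0.1365 mg/L.
Mass balance: 0.1365·1.422 = 0.022·Cₑ + 1.4·0.0191.
Cₑ = (0.1941 − 0.02674) / 0.022 = 7.605 mg/L.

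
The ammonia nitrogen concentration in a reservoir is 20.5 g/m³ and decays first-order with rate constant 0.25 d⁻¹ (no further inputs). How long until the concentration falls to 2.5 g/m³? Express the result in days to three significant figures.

t = ln(C₀/C)/k = ln(20.5/2.5)/0.25 = 2.104/0.25 = 8.417 d.

8.42 d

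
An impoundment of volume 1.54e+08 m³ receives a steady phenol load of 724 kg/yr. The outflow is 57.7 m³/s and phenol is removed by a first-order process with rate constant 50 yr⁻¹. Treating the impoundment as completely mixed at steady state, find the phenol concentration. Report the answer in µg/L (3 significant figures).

0.0760 µg/L

Outflow Q = 57.7 m³/s × 3.156e+07 s/yr = 1.821e+09 m³/yr.
Steady-state CSTR mass balance: W = Q·C + k·V·C, so C = W/(Q + kV).
Q + kV = 1.821e+09 + 50·1.54e+08 = 9.521e+09 m³/yr.
C = 724/9.521e+09 = 7.604e-08 kg/m³ = 7.604e-05 mg/L = 0.07604 µg/L.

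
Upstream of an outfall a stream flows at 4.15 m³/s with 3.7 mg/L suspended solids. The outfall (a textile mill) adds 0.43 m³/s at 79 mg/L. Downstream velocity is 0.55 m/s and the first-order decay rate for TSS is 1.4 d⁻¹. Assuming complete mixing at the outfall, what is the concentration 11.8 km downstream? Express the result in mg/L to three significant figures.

After complete mixing, C₀ = (0.43·79 + 4.15·3.7) / 4.58 = 10.77 mg/L.
Travel time t = 1.18e+04 m / 0.55 m/s = 2.145e+04 s = 0.2483 d.
C = 10.77·exp(−1.4·0.2483) = 10.77·0.7064 = 7.607 mg/L.

7.61 mg/L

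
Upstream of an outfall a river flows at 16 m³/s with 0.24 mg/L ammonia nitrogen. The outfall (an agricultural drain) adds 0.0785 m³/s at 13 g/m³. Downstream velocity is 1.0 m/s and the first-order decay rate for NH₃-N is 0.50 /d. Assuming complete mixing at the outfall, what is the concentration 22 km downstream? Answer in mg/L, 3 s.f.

After complete mixing, C₀ = (0.0785·13 + 16·0.24) / 16.08 = 0.3023 mg/L.
Travel time t = 2.2e+04 m / 1.0 m/s = 2.2e+04 s = 0.2546 d.
C = 0.3023·exp(−0.50·0.2546) = 0.3023·0.8805 = 0.2662 mg/L.

0.266 mg/L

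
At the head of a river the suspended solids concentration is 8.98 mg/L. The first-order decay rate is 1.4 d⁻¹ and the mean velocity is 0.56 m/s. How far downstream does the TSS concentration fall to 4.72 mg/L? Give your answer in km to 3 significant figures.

From C = C₀·e^(−kt), t = ln(C₀/C)/k = ln(8.98/4.72)/1.4 = 0.6432/1.4 = 0.4594 d.
Distance = v·t = 0.56 m/s × 3.969e+04 s = 2.223e+04 m = 22.23 km.

22.2 km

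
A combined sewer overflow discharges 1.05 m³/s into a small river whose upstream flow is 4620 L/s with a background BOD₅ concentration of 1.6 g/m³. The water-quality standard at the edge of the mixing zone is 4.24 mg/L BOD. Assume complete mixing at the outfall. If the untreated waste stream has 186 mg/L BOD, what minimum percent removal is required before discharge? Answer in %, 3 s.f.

4620 L/s = 4.62 m³/s.
Mass balance: 4.24·5.67 = 1.05·Cₑ + 4.62·1.6.
Cₑ = (24.04 − 7.392) / 1.05 = 15.86 mg/L.
Required removal = 1 − 15.86/186 = 91.48 %.

91.5 %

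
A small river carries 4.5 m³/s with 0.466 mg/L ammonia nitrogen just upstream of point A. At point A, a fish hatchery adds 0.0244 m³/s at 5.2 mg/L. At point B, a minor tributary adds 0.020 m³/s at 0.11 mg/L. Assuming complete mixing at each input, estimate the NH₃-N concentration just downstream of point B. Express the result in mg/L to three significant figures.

0.490 mg/L

After input A: C = (4.5·0.466 + 0.0244·5.2) / 4.524 = 0.4915 mg/L.
After input B: C = (4.524·0.4915 + 0.02·0.11) / 4.544 = 0.4899 mg/L.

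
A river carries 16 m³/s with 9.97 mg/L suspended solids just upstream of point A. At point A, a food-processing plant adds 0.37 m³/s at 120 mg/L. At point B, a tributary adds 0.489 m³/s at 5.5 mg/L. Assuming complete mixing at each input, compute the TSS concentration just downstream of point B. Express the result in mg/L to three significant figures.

After input A: C = (16·9.97 + 0.37·120) / 16.37 = 12.46 mg/L.
After input B: C = (16.37·12.46 + 0.489·5.5) / 16.86 = 12.26 mg/L.

12.3 mg/L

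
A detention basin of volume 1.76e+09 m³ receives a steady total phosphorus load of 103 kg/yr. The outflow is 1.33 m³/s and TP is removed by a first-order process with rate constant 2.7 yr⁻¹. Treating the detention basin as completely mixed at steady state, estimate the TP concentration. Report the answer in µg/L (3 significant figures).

0.0215 µg/L

Outflow Q = 1.33 m³/s × 3.156e+07 s/yr = 4.197e+07 m³/yr.
Steady-state CSTR mass balance: W = Q·C + k·V·C, so C = W/(Q + kV).
Q + kV = 4.197e+07 + 2.7·1.76e+09 = 4.794e+09 m³/yr.
C = 103/4.794e+09 = 2.149e-08 kg/m³ = 2.149e-05 mg/L = 0.02149 µg/L.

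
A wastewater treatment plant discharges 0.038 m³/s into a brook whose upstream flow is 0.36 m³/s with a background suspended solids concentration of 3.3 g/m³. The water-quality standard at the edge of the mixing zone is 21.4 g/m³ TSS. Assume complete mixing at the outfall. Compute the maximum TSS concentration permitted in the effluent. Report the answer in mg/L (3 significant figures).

193 mg/L

Mass balance: 21.4·0.398 = 0.038·Cₑ + 0.36·3.3.
Cₑ = (8.517 − 1.188) / 0.038 = 192.9 mg/L.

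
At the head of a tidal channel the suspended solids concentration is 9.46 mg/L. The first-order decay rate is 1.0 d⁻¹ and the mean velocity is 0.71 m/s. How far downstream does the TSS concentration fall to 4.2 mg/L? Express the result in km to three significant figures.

49.8 km

From C = C₀·e^(−kt), t = ln(C₀/C)/k = ln(9.46/4.2)/1.0 = 0.812/1.0 = 0.812 d.
Distance = v·t = 0.71 m/s × 7.016e+04 s = 4.981e+04 m = 49.81 km.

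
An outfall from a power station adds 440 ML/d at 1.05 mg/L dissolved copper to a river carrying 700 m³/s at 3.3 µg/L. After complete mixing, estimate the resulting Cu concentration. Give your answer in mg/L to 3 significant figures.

0.0109 mg/L

440 ML/d = 5.093 m³/s.
3.3 µg/L = 0.0033 mg/L.
Flow-weighted mixing gives C = (5.093·1.05 + 700·0.0033) / (5.093 + 700) = 7.657/705.1 = 0.01086 mg/L.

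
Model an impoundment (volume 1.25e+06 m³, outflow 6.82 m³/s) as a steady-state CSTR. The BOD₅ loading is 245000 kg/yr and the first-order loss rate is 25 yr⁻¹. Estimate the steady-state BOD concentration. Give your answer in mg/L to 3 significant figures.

0.994 mg/L

Outflow Q = 6.82 m³/s × 3.156e+07 s/yr = 2.152e+08 m³/yr.
Steady-state CSTR mass balance: W = Q·C + k·V·C, so C = W/(Q + kV).
Q + kV = 2.152e+08 + 25·1.25e+06 = 2.465e+08 m³/yr.
C = 245000/2.465e+08 = 0.000994 kg/m³ = 0.994 mg/L.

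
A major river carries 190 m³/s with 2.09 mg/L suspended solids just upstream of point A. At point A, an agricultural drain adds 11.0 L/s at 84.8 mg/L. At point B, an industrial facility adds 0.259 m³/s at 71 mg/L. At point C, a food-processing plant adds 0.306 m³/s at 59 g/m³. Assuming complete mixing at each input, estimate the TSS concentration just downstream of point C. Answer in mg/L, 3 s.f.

11.0 L/s = 0.011 m³/s.
After input A: C = (190·2.09 + 0.011·84.8) / 190 = 2.095 mg/L.
After input B: C = (190·2.095 + 0.259·71) / 190.3 = 2.189 mg/L.
After input C: C = (190.3·2.189 + 0.306·59) / 190.6 = 2.28 mg/L.

2.28 mg/L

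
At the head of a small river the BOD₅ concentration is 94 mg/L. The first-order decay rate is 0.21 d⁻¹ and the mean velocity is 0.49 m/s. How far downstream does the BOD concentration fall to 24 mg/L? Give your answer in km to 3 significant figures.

From C = C₀·e^(−kt), t = ln(C₀/C)/k = ln(94/24)/0.21 = 1.365/0.21 = 6.501 d.
Distance = v·t = 0.49 m/s × 5.617e+05 s = 2.752e+05 m = 275.2 km.

275 km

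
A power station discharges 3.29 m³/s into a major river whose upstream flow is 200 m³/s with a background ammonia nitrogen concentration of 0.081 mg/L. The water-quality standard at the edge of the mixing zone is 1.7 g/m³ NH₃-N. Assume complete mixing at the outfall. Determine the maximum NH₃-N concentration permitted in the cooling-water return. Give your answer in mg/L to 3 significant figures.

100 mg/L

Mass balance: 1.7·203.3 = 3.29·Cₑ + 200·0.081.
Cₑ = (345.6 − 16.2) / 3.29 = 100.1 mg/L.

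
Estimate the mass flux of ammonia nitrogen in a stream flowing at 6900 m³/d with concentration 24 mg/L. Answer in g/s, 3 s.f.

1.92 g/s

6900 m³/d = 0.07986 m³/s.
Mass flux = Q·C = 0.07986 m³/s × 24 g/m³ = 1.917 g/s.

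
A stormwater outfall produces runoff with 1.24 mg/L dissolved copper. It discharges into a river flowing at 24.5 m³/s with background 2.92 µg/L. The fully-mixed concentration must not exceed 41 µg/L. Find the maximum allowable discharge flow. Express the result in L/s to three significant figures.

2.92 µg/L = 0.00292 mg/L.
41 µg/L = 0.041 mg/L.
Mass balance at complete mixing: C_std·(Q_w + Q_r) = Q_w·C_e + Q_r·C_b.
Rearranging, Q_w = Q_r·(C_std − C_b)/(C_e − C_std) = 24.5·(0.041 − 0.00292) / (1.24 − 0.041) = 0.7781 m³/s.
= 778.1 L/s.

778 L/s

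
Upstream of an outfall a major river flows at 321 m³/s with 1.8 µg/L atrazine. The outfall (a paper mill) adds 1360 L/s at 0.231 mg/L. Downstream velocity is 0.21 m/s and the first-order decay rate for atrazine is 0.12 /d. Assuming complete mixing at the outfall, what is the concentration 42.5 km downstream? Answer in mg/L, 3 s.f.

0.00209 mg/L

1360 L/s = 1.36 m³/s.
1.8 µg/L = 0.0018 mg/L.
After complete mixing, C₀ = (1.36·0.231 + 321·0.0018) / 322.4 = 0.002767 mg/L.
Travel time t = 4.25e+04 m / 0.21 m/s = 2.024e+05 s = 2.342 d.
C = 0.002767·exp(−0.12·2.342) = 0.002767·0.755 = 0.002089 mg/L.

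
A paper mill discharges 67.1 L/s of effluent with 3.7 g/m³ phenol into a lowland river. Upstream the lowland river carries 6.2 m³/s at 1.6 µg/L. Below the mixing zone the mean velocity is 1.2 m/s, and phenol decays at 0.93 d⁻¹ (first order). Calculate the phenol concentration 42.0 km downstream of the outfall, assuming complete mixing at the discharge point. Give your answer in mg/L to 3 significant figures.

0.0283 mg/L

67.1 L/s = 0.0671 m³/s.
1.6 µg/L = 0.0016 mg/L.
After complete mixing, C₀ = (0.0671·3.7 + 6.2·0.0016) / 6.267 = 0.0412 mg/L.
Travel time t = 4.2e+04 m / 1.2 m/s = 3.5e+04 s = 0.4051 d.
C = 0.0412·exp(−0.93·0.4051) = 0.0412·0.6861 = 0.02827 mg/L.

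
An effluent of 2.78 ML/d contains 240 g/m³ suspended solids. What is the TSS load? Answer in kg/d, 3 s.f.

667 kg/d

2.78 ML/d = 0.03218 m³/s.
Mass flux = Q·C = 0.03218 m³/s × 240 g/m³ = 7.722 g/s.
= 7.722 g/s × 86.4 = 667.2 kg/d.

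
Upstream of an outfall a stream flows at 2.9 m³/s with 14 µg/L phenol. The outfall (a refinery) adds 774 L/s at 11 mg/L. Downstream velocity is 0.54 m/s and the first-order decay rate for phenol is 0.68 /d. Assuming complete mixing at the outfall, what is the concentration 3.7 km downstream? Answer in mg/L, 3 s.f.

2.21 mg/L

774 L/s = 0.774 m³/s.
14 µg/L = 0.014 mg/L.
After complete mixing, C₀ = (0.774·11 + 2.9·0.014) / 3.674 = 2.328 mg/L.
Travel time t = 3700 m / 0.54 m/s = 6852 s = 0.0793 d.
C = 2.328·exp(−0.68·0.0793) = 2.328·0.9475 = 2.206 mg/L.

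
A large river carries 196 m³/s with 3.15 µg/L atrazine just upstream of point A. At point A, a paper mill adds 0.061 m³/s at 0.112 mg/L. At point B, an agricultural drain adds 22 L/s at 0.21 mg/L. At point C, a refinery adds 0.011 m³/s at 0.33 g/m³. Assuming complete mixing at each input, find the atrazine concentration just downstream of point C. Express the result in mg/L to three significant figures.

3.15 µg/L = 0.00315 mg/L.
After input A: C = (196·0.00315 + 0.061·0.112) / 196.1 = 0.003184 mg/L.
22 L/s = 0.022 m³/s.
After input B: C = (196.1·0.003184 + 0.022·0.21) / 196.1 = 0.003207 mg/L.
After input C: C = (196.1·0.003207 + 0.011·0.33) / 196.1 = 0.003225 mg/L.

0.00323 mg/L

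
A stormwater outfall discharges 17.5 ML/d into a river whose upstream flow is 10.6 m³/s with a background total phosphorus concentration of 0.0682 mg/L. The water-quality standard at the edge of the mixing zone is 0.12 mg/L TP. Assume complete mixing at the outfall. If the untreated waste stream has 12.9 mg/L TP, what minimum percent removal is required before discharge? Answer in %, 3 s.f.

78.1 %

17.5 ML/d = 0.2025 m³/s.
Mass balance: 0.12·10.8 = 0.2025·Cₑ + 10.6·0.0682.
Cₑ = (1.296 − 0.7229) / 0.2025 = 2.831 mg/L.
Required removal = 1 − 2.831/12.9 = 78.06 %.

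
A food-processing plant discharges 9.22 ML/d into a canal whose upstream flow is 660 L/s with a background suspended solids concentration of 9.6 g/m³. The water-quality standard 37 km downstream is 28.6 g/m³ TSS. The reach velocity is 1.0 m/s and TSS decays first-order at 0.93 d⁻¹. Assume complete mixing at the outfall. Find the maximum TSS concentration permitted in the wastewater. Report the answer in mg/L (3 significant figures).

247 mg/L

9.22 ML/d = 0.1067 m³/s.
660 L/s = 0.66 m³/s.
Travel time to the compliance point: t = 3.7e+04/1.0 = 3.7e+04 s = 0.4282 d; decay factor exp(−0.93·0.4282) = 0.6715.
So the concentration just after mixing may be at most 28.6/0.6715 = 42.59 mg/L.
Mass balance: 42.59·0.7667 = 0.1067·Cₑ + 0.66·9.6.
Cₑ = (32.66 − 6.336) / 0.1067 = 246.6 mg/L.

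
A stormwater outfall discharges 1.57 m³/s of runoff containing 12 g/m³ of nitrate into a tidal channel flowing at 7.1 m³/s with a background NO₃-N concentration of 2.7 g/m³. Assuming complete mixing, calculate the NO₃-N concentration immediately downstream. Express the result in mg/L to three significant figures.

4.38 mg/L

By mass balance at complete mixing, C = (1.57·12 + 7.1·2.7) / (1.57 + 7.1) = 38.01/8.67 = 4.384 mg/L.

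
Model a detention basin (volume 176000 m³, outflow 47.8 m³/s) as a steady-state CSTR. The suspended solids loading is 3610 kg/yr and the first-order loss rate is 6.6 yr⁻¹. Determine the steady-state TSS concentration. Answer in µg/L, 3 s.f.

Outflow Q = 47.8 m³/s × 3.156e+07 s/yr = 1.508e+09 m³/yr.
Steady-state CSTR mass balance: W = Q·C + k·V·C, so C = W/(Q + kV).
Q + kV = 1.508e+09 + 6.6·176000 = 1.51e+09 m³/yr.
C = 3610/1.51e+09 = 2.391e-06 kg/m³ = 0.002391 mg/L = 2.391 µg/L.

2.39 µg/L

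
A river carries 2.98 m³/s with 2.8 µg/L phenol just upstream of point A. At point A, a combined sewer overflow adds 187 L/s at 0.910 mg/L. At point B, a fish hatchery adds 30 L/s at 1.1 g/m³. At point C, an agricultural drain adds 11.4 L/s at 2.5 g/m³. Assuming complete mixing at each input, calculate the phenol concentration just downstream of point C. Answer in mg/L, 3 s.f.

0.0748 mg/L

2.8 µg/L = 0.0028 mg/L.
187 L/s = 0.187 m³/s.
After input A: C = (2.98·0.0028 + 0.187·0.91) / 3.167 = 0.05637 mg/L.
30 L/s = 0.03 m³/s.
After input B: C = (3.167·0.05637 + 0.03·1.1) / 3.197 = 0.06616 mg/L.
11.4 L/s = 0.0114 m³/s.
After input C: C = (3.197·0.06616 + 0.0114·2.5) / 3.208 = 0.07481 mg/L.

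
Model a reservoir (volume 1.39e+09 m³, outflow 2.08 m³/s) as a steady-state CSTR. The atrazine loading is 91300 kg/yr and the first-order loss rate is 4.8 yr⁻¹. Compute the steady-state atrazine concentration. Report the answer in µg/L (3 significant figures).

Outflow Q = 2.08 m³/s × 3.156e+07 s/yr = 6.564e+07 m³/yr.
Steady-state CSTR mass balance: W = Q·C + k·V·C, so C = W/(Q + kV).
Q + kV = 6.564e+07 + 4.8·1.39e+09 = 6.738e+09 m³/yr.
C = 91300/6.738e+09 = 1.355e-05 kg/m³ = 0.01355 mg/L = 13.55 µg/L.

13.6 µg/L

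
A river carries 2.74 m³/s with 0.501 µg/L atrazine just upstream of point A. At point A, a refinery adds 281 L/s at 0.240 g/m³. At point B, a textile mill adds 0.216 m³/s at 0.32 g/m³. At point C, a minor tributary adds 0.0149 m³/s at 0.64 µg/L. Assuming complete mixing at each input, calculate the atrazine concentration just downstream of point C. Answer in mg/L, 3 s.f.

0.501 µg/L = 0.000501 mg/L.
281 L/s = 0.281 m³/s.
After input A: C = (2.74·0.000501 + 0.281·0.24) / 3.021 = 0.02278 mg/L.
After input B: C = (3.021·0.02278 + 0.216·0.32) / 3.237 = 0.04261 mg/L.
0.64 µg/L = 0.00064 mg/L.
After input C: C = (3.237·0.04261 + 0.0149·0.00064) / 3.252 = 0.04242 mg/L.

0.0424 mg/L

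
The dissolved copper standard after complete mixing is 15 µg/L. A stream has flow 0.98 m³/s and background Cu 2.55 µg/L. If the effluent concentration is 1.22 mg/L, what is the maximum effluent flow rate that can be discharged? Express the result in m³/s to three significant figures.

0.0101 m³/s

2.55 µg/L = 0.00255 mg/L.
15 µg/L = 0.015 mg/L.
Mass balance at complete mixing: C_std·(Q_w + Q_r) = Q_w·C_e + Q_r·C_b.
Rearranging, Q_w = Q_r·(C_std − C_b)/(C_e − C_std) = 0.98·(0.015 − 0.00255) / (1.22 − 0.015) = 0.01013 m³/s.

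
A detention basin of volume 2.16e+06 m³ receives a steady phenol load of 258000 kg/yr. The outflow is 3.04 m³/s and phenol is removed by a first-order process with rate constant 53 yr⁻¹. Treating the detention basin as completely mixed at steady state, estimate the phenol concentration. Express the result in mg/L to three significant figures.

Outflow Q = 3.04 m³/s × 3.156e+07 s/yr = 9.594e+07 m³/yr.
Steady-state CSTR mass balance: W = Q·C + k·V·C, so C = W/(Q + kV).
Q + kV = 9.594e+07 + 53·2.16e+06 = 2.104e+08 m³/yr.
C = 258000/2.104e+08 = 0.001226 kg/m³ = 1.226 mg/L.

1.23 mg/L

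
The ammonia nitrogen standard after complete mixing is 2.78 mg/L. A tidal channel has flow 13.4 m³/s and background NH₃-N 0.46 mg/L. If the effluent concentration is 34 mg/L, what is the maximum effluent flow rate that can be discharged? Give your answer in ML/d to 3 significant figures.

Mass balance at complete mixing: C_std·(Q_w + Q_r) = Q_w·C_e + Q_r·C_b.
Rearranging, Q_w = Q_r·(C_std − C_b)/(C_e − C_std) = 13.4·(2.78 − 0.46) / (34 − 2.78) = 0.9958 m³/s.
= 86.03 ML/d.

86.0 ML/d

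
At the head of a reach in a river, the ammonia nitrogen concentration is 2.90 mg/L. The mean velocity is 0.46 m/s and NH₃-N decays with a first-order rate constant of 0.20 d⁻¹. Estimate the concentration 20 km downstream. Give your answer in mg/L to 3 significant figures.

Travel time t = 20 km / 0.46 m/s = 2e+04/0.46 = 4.348e+04 s = 0.5032 d.
First-order decay: C = 2.90·exp(−0.20·0.5032) = 2.90·0.9043 = 2.622 mg/L.

2.62 mg/L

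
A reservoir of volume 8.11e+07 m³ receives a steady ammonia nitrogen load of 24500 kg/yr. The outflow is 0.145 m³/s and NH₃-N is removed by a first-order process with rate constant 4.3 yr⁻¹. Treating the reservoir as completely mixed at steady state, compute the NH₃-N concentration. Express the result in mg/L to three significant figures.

0.0693 mg/L

Outflow Q = 0.145 m³/s × 3.156e+07 s/yr = 4.576e+06 m³/yr.
Steady-state CSTR mass balance: W = Q·C + k·V·C, so C = W/(Q + kV).
Q + kV = 4.576e+06 + 4.3·8.11e+07 = 3.533e+08 m³/yr.
C = 24500/3.533e+08 = 6.935e-05 kg/m³ = 0.06935 mg/L.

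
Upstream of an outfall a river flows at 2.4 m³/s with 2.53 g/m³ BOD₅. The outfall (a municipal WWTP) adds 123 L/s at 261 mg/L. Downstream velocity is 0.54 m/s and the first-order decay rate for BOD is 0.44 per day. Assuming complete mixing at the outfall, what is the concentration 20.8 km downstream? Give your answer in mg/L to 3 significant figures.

12.4 mg/L

123 L/s = 0.123 m³/s.
After complete mixing, C₀ = (0.123·261 + 2.4·2.53) / 2.523 = 15.13 mg/L.
Travel time t = 2.08e+04 m / 0.54 m/s = 3.852e+04 s = 0.4458 d.
C = 15.13·exp(−0.44·0.4458) = 15.13·0.8219 = 12.44 mg/L.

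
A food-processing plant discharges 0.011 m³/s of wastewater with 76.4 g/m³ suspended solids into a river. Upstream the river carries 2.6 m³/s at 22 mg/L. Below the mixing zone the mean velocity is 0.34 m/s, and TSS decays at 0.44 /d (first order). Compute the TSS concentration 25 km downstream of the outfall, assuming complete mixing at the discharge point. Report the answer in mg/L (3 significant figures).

After complete mixing, C₀ = (0.011·76.4 + 2.6·22) / 2.611 = 22.23 mg/L.
Travel time t = 2.5e+04 m / 0.34 m/s = 7.353e+04 s = 0.851 d.
C = 22.23·exp(−0.44·0.851) = 22.23·0.6877 = 15.29 mg/L.

15.3 mg/L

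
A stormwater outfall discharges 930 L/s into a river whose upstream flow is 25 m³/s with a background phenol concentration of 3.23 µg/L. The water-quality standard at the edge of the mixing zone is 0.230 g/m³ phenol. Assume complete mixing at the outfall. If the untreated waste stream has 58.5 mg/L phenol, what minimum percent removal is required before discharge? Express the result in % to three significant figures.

89.2 %

930 L/s = 0.93 m³/s.
3.23 µg/L = 0.00323 mg/L.
Mass balance: 0.23·25.93 = 0.93·Cₑ + 25·0.00323.
Cₑ = (5.964 − 0.08075) / 0.93 = 6.326 mg/L.
Required removal = 1 − 6.326/58.5 = 89.19 %.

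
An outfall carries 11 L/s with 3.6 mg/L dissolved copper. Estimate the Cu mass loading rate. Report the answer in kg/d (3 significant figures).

11 L/s = 0.011 m³/s.
Mass flux = Q·C = 0.011 m³/s × 3.6 g/m³ = 0.0396 g/s.
= 0.0396 g/s × 86.4 = 3.421 kg/d.

3.42 kg/d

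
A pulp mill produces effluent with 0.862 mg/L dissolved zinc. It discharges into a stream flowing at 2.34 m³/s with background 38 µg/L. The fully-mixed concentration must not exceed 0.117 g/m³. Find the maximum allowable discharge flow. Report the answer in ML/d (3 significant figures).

38 µg/L = 0.038 mg/L.
Mass balance at complete mixing: C_std·(Q_w + Q_r) = Q_w·C_e + Q_r·C_b.
Rearranging, Q_w = Q_r·(C_std − C_b)/(C_e − C_std) = 2.34·(0.117 − 0.038) / (0.862 − 0.117) = 0.2481 m³/s.
= 21.44 ML/d.

21.4 ML/d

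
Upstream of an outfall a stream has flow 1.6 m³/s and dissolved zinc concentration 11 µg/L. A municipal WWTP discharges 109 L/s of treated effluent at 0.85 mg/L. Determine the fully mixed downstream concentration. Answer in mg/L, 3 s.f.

109 L/s = 0.109 m³/s.
11 µg/L = 0.011 mg/L.
Conservation of mass across the mixing zone: C = (0.109·0.85 + 1.6·0.011) / (0.109 + 1.6) = 0.1103/1.709 = 0.06451 mg/L.

0.0645 mg/L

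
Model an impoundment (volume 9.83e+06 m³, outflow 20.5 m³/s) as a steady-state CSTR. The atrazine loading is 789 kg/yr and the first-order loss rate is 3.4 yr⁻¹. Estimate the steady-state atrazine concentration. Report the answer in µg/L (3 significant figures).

1.16 µg/L

Outflow Q = 20.5 m³/s × 3.156e+07 s/yr = 6.469e+08 m³/yr.
Steady-state CSTR mass balance: W = Q·C + k·V·C, so C = W/(Q + kV).
Q + kV = 6.469e+08 + 3.4·9.83e+06 = 6.804e+08 m³/yr.
C = 789/6.804e+08 = 1.16e-06 kg/m³ = 0.00116 mg/L = 1.16 µg/L.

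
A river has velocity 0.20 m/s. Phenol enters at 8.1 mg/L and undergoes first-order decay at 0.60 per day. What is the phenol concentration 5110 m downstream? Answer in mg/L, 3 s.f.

6.78 mg/L

Travel time t = 5110 m / 0.20 m/s = 5110/0.20 = 2.555e+04 s = 0.2957 d.
First-order decay: C = 8.1·exp(−0.60·0.2957) = 8.1·0.8374 = 6.783 mg/L.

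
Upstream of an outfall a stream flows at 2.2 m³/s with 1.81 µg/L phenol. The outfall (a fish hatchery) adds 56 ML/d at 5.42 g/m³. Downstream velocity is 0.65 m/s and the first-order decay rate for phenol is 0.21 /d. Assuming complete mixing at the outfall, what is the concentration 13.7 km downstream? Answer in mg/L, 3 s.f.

1.17 mg/L

56 ML/d = 0.6481 m³/s.
1.81 µg/L = 0.00181 mg/L.
After complete mixing, C₀ = (0.6481·5.42 + 2.2·0.00181) / 2.848 = 1.235 mg/L.
Travel time t = 1.37e+04 m / 0.65 m/s = 2.108e+04 s = 0.2439 d.
C = 1.235·exp(−0.21·0.2439) = 1.235·0.9501 = 1.173 mg/L.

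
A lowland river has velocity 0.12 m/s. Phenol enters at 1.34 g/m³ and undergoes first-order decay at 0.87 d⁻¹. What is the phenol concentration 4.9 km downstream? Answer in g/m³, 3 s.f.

Travel time t = 4.9 km / 0.12 m/s = 4900/0.12 = 4.083e+04 s = 0.4726 d.
First-order decay: C = 1.34·exp(−0.87·0.4726) = 1.34·0.6629 = 0.8883 g/m³.

0.888 g/m³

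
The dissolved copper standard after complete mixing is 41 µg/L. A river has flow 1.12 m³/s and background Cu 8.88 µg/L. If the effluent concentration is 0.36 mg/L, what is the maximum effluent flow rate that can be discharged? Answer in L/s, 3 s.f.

8.88 µg/L = 0.00888 mg/L.
41 µg/L = 0.041 mg/L.
Mass balance at complete mixing: C_std·(Q_w + Q_r) = Q_w·C_e + Q_r·C_b.
Rearranging, Q_w = Q_r·(C_std − C_b)/(C_e − C_std) = 1.12·(0.041 − 0.00888) / (0.36 − 0.041) = 0.1128 m³/s.
= 112.8 L/s.

113 L/s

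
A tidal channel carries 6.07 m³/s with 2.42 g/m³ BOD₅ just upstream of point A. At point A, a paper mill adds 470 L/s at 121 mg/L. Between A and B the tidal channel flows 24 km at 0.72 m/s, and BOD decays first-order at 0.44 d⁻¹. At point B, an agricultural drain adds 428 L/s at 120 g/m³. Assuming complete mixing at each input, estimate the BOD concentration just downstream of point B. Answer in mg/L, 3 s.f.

16.0 mg/L

470 L/s = 0.47 m³/s.
After input A: C = (6.07·2.42 + 0.47·121) / 6.54 = 10.94 mg/L.
Over the 24 km reach to input B (t = 3.333e+04 s = 0.3858 d), decay gives C = 10.94·exp(−0.44·0.3858) = 9.233 mg/L.
428 L/s = 0.428 m³/s.
After input B: C = (6.54·9.233 + 0.428·120) / 6.968 = 16.04 mg/L.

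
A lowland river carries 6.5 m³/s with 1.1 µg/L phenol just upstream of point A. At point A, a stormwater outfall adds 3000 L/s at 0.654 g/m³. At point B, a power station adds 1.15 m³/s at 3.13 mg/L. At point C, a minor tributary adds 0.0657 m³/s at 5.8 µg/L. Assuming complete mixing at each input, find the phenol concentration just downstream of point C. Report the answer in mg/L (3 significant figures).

1.1 µg/L = 0.0011 mg/L.
3000 L/s = 3 m³/s.
After input A: C = (6.5·0.0011 + 3·0.654) / 9.5 = 0.2073 mg/L.
After input B: C = (9.5·0.2073 + 1.15·3.13) / 10.65 = 0.5229 mg/L.
5.8 µg/L = 0.0058 mg/L.
After input C: C = (10.65·0.5229 + 0.0657·0.0058) / 10.72 = 0.5197 mg/L.

0.520 mg/L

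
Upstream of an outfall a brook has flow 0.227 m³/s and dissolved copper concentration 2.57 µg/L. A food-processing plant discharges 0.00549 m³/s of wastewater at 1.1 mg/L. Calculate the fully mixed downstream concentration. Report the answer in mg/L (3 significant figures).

0.0285 mg/L

2.57 µg/L = 0.00257 mg/L.
Flow-weighted mixing gives C = (0.00549·1.1 + 0.227·0.00257) / (0.00549 + 0.227) = 0.006622/0.2325 = 0.02848 mg/L.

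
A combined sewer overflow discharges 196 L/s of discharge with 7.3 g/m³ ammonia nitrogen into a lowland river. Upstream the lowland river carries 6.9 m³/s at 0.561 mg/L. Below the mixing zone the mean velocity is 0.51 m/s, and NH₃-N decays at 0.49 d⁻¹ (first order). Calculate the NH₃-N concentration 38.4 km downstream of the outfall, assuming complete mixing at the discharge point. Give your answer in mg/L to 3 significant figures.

0.487 mg/L

196 L/s = 0.196 m³/s.
After complete mixing, C₀ = (0.196·7.3 + 6.9·0.561) / 7.096 = 0.7471 mg/L.
Travel time t = 3.84e+04 m / 0.51 m/s = 7.529e+04 s = 0.8715 d.
C = 0.7471·exp(−0.49·0.8715) = 0.7471·0.6525 = 0.4875 mg/L.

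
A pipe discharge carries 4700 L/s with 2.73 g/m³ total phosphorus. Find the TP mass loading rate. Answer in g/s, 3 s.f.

4700 L/s = 4.7 m³/s.
Mass flux = Q·C = 4.7 m³/s × 2.73 g/m³ = 12.83 g/s.

12.8 g/s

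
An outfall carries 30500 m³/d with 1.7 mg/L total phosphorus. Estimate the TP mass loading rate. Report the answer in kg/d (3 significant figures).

30500 m³/d = 0.353 m³/s.
Mass flux = Q·C = 0.353 m³/s × 1.7 g/m³ = 0.6001 g/s.
= 0.6001 g/s × 86.4 = 51.85 kg/d.

51.9 kg/d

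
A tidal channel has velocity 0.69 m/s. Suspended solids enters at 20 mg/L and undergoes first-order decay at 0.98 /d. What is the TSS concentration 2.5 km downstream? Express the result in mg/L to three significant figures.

Travel time t = 2.5 km / 0.69 m/s = 2500/0.69 = 3623 s = 0.04194 d.
First-order decay: C = 20·exp(−0.98·0.04194) = 20·0.9597 = 19.19 mg/L.

19.2 mg/L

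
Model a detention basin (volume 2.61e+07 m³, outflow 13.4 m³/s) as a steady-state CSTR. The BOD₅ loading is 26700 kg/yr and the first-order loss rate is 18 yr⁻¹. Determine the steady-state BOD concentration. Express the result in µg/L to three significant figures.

29.9 µg/L

Outflow Q = 13.4 m³/s × 3.156e+07 s/yr = 4.229e+08 m³/yr.
Steady-state CSTR mass balance: W = Q·C + k·V·C, so C = W/(Q + kV).
Q + kV = 4.229e+08 + 18·2.61e+07 = 8.927e+08 m³/yr.
C = 26700/8.927e+08 = 2.991e-05 kg/m³ = 0.02991 mg/L = 29.91 µg/L.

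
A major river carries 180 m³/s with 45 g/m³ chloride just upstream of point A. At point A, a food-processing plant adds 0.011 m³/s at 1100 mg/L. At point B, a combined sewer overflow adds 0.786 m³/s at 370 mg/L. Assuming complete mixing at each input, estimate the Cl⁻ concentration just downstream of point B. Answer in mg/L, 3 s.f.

After input A: C = (180·45 + 0.011·1100) / 180 = 45.06 mg/L.
After input B: C = (180·45.06 + 0.786·370) / 180.8 = 46.48 mg/L.

46.5 mg/L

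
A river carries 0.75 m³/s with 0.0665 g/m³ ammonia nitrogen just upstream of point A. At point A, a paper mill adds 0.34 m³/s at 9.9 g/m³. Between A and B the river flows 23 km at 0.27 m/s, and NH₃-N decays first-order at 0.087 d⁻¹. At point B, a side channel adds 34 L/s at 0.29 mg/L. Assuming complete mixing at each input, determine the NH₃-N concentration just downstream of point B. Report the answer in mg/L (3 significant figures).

After input A: C = (0.75·0.0665 + 0.34·9.9) / 1.09 = 3.134 mg/L.
Over the 23 km reach to input B (t = 8.519e+04 s = 0.9859 d), decay gives C = 3.134·exp(−0.087·0.9859) = 2.876 mg/L.
34 L/s = 0.034 m³/s.
After input B: C = (1.09·2.876 + 0.034·0.29) / 1.124 = 2.798 mg/L.

2.80 mg/L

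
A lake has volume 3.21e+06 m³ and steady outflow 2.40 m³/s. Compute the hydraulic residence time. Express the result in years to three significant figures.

Q = 2.40 m³/s × 3.156e+07 s/yr = 7.574e+07 m³/yr.
Hydraulic residence time τ = V/Q = 3.21e+06/7.574e+07 = 0.04238 yr.

0.0424 yr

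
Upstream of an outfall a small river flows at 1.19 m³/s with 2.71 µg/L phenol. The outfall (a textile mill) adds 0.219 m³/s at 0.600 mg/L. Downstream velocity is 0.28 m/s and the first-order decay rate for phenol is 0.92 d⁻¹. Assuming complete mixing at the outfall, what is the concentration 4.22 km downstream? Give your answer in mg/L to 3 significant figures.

2.71 µg/L = 0.00271 mg/L.
After complete mixing, C₀ = (0.219·0.6 + 1.19·0.00271) / 1.409 = 0.09555 mg/L.
Travel time t = 4220 m / 0.28 m/s = 1.507e+04 s = 0.1744 d.
C = 0.09555·exp(−0.92·0.1744) = 0.09555·0.8517 = 0.08138 mg/L.

0.0814 mg/L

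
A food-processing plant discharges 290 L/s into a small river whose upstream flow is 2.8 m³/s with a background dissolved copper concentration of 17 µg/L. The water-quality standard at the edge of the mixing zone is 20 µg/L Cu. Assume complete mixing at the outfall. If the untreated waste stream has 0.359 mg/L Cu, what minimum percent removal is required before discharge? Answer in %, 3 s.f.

290 L/s = 0.29 m³/s.
17 µg/L = 0.017 mg/L.
20 µg/L = 0.02 mg/L.
Mass balance: 0.02·3.09 = 0.29·Cₑ + 2.8·0.017.
Cₑ = (0.0618 − 0.0476) / 0.29 = 0.04897 mg/L.
Required removal = 1 − 0.04897/0.359 = 86.36 %.

86.4 %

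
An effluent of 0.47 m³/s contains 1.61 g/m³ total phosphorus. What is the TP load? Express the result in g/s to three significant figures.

0.757 g/s

Mass flux = Q·C = 0.47 m³/s × 1.61 g/m³ = 0.7567 g/s.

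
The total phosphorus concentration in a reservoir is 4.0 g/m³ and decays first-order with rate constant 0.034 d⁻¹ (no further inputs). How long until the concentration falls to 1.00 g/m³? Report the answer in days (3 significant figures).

40.8 d

t = ln(C₀/C)/k = ln(4.0/1.00)/0.034 = 1.386/0.034 = 40.77 d.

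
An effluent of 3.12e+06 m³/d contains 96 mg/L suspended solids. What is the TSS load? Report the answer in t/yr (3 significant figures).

109000 t/yr

3.12e+06 m³/d = 36.11 m³/s.
Mass flux = Q·C = 36.11 m³/s × 96 g/m³ = 3467 g/s.
= 3467 g/s × 31.56 = 1.094e+05 t/yr.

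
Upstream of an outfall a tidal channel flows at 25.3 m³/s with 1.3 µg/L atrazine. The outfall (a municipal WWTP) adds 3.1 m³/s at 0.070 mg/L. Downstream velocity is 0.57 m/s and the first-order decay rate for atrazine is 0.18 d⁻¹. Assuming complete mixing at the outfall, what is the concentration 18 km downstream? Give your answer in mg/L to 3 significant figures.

0.00824 mg/L

1.3 µg/L = 0.0013 mg/L.
After complete mixing, C₀ = (3.1·0.07 + 25.3·0.0013) / 28.4 = 0.008799 mg/L.
Travel time t = 1.8e+04 m / 0.57 m/s = 3.158e+04 s = 0.3655 d.
C = 0.008799·exp(−0.18·0.3655) = 0.008799·0.9363 = 0.008239 mg/L.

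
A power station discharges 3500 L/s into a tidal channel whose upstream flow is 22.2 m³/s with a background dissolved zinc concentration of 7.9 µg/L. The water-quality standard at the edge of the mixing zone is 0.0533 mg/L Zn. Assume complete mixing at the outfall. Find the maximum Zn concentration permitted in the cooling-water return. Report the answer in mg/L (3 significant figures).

3500 L/s = 3.5 m³/s.
7.9 µg/L = 0.0079 mg/L.
Mass balance: 0.0533·25.7 = 3.5·Cₑ + 22.2·0.0079.
Cₑ = (1.37 − 0.1754) / 3.5 = 0.3413 mg/L.

0.341 mg/L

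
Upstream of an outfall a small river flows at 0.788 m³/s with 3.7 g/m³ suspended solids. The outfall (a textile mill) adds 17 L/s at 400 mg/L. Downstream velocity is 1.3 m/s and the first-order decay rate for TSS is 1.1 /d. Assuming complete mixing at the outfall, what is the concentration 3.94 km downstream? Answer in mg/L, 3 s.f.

11.6 mg/L

17 L/s = 0.017 m³/s.
After complete mixing, C₀ = (0.017·400 + 0.788·3.7) / 0.805 = 12.07 mg/L.
Travel time t = 3940 m / 1.3 m/s = 3031 s = 0.03508 d.
C = 12.07·exp(−1.1·0.03508) = 12.07·0.9621 = 11.61 mg/L.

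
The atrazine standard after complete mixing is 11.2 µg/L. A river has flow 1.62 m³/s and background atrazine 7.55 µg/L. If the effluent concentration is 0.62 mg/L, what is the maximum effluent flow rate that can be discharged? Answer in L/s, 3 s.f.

7.55 µg/L = 0.00755 mg/L.
11.2 µg/L = 0.0112 mg/L.
Mass balance at complete mixing: C_std·(Q_w + Q_r) = Q_w·C_e + Q_r·C_b.
Rearranging, Q_w = Q_r·(C_std − C_b)/(C_e − C_std) = 1.62·(0.0112 − 0.00755) / (0.62 − 0.0112) = 0.009713 m³/s.
= 9.713 L/s.

9.71 L/s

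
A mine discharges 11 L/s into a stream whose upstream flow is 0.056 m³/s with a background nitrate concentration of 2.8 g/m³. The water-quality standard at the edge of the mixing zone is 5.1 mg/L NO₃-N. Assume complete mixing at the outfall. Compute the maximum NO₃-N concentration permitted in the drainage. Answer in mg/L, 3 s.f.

11 L/s = 0.011 m³/s.
Mass balance: 5.1·0.067 = 0.011·Cₑ + 0.056·2.8.
Cₑ = (0.3417 − 0.1568) / 0.011 = 16.81 mg/L.

16.8 mg/L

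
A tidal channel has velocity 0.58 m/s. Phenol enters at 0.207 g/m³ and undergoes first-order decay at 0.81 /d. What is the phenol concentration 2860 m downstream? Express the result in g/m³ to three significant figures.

Travel time t = 2860 m / 0.58 m/s = 2860/0.58 = 4931 s = 0.05707 d.
First-order decay: C = 0.207·exp(−0.81·0.05707) = 0.207·0.9548 = 0.1976 g/m³.

0.198 g/m³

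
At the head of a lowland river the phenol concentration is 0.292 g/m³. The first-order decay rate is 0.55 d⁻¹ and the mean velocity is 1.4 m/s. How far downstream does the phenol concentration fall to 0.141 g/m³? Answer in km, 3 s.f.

160 km

From C = C₀·e^(−kt), t = ln(C₀/C)/k = ln(0.292/0.141)/0.55 = 0.728/0.55 = 1.324 d.
Distance = v·t = 1.4 m/s × 1.144e+05 s = 1.601e+05 m = 160.1 km.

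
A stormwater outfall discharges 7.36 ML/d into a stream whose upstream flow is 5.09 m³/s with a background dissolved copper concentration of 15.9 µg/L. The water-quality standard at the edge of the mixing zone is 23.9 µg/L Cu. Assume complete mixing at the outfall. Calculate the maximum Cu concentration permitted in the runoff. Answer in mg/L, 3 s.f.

0.502 mg/L

7.36 ML/d = 0.08519 m³/s.
15.9 µg/L = 0.0159 mg/L.
23.9 µg/L = 0.0239 mg/L.
Mass balance: 0.0239·5.175 = 0.08519·Cₑ + 5.09·0.0159.
Cₑ = (0.1237 − 0.08093) / 0.08519 = 0.5019 mg/L.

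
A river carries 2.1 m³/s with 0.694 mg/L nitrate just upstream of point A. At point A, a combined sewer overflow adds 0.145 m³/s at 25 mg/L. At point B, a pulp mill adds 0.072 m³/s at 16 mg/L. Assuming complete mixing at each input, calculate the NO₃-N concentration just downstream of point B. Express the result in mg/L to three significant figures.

2.69 mg/L

After input A: C = (2.1·0.694 + 0.145·25) / 2.245 = 2.264 mg/L.
After input B: C = (2.245·2.264 + 0.072·16) / 2.317 = 2.691 mg/L.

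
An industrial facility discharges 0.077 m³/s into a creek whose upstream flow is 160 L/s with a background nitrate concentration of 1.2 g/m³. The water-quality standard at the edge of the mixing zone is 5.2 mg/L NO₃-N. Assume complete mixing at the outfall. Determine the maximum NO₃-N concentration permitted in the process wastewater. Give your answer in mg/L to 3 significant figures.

13.5 mg/L

160 L/s = 0.16 m³/s.
Mass balance: 5.2·0.237 = 0.077·Cₑ + 0.16·1.2.
Cₑ = (1.232 − 0.192) / 0.077 = 13.51 mg/L.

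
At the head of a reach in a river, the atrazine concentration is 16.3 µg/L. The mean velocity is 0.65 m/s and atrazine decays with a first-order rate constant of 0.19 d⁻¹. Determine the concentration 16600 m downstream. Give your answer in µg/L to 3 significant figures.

15.4 µg/L

Travel time t = 16600 m / 0.65 m/s = 1.66e+04/0.65 = 2.554e+04 s = 0.2956 d.
First-order decay: C = 16.3·exp(−0.19·0.2956) = 16.3·0.9454 = 15.41 µg/L.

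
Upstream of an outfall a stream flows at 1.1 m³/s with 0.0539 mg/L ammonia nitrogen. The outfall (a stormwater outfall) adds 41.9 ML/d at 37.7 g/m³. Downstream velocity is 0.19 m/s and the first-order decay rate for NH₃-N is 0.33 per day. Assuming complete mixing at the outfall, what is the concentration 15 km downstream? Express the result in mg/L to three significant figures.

8.56 mg/L

41.9 ML/d = 0.485 m³/s.
After complete mixing, C₀ = (0.485·37.7 + 1.1·0.0539) / 1.585 = 11.57 mg/L.
Travel time t = 1.5e+04 m / 0.19 m/s = 7.895e+04 s = 0.9137 d.
C = 11.57·exp(−0.33·0.9137) = 11.57·0.7397 = 8.56 mg/L.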